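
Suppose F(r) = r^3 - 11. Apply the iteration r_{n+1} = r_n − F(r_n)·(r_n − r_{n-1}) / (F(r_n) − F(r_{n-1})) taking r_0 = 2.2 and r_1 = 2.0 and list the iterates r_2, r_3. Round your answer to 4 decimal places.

2.2266, 2.2237

F(2.2) = -0.352000, F(2.0) = -3.000000
r_2 = 2.000000 − (-3.000000)·(2.000000 − 2.200000) / (-3.000000 − (-0.352000)) = 2.000000 − (0.600000)/(-2.648000) = 2.226586
F(2.226586) = 0.038714
r_3 = 2.226586 − 0.038714·(2.226586 − 2.000000) / (0.038714 − (-3.000000)) = 2.226586 − (0.008772)/(3.038714) = 2.223699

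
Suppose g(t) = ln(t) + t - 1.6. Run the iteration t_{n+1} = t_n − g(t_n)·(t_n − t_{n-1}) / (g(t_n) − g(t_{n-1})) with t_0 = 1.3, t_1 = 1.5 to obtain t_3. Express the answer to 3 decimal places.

g(1.3) = -0.03764, g(1.5) = 0.30547
t_2 = 1.50000 − 0.30547·(1.50000 − 1.30000) / (0.30547 − (-0.03764)) = 1.50000 − (0.06109)/(0.34310) = 1.32194
g(1.32194) = 0.00104
t_3 = 1.32194 − 0.00104·(1.32194 − 1.50000) / (0.00104 − 0.30547) = 1.32194 − (-0.00018)/(-0.30443) = 1.32133

1.321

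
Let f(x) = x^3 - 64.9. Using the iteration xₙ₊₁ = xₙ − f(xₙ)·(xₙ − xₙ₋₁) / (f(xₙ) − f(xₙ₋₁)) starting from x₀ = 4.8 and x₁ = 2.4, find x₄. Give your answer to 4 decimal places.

4.0003

f(4.8) = 45.692000, f(2.4) = -51.076000
x₂ = 2.400000 − (-51.076000)·(2.400000 − 4.800000) / (-51.076000 − 45.692000) = 2.400000 − (122.582400)/(-96.768000) = 3.666766
f(3.666766) = -15.599702
x₃ = 3.666766 − (-15.599702)·(3.666766 − 2.400000) / (-15.599702 − (-51.076000)) = 3.666766 − (-19.761170)/(35.476298) = 4.223790
f(4.223790) = 10.454137
x₄ = 4.223790 − 10.454137·(4.223790 − 3.666766) / (10.454137 − (-15.599702)) = 4.223790 − (5.823211)/(26.053839) = 4.000284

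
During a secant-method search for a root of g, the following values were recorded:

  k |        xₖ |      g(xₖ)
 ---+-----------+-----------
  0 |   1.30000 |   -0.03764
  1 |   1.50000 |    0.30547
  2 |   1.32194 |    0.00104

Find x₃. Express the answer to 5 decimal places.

1.32133

x₃ = 1.32194 − 0.00104·(1.32194 − 1.50000) / (0.00104 − 0.30547)
   = 1.32194 − (-0.0001852)/(-0.3044300) = 1.3213317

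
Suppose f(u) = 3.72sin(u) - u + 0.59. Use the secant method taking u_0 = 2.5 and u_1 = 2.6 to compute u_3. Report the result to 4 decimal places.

2.5778

f(2.5) = 0.316316, f(2.6) = -0.092335
u_2 = 2.600000 − (-0.092335)·(2.600000 − 2.500000) / (-0.092335 − 0.316316) = 2.600000 − (-0.009233)/(-0.408651) = 2.577405
f(2.577405) = 0.001789
u_3 = 2.577405 − 0.001789·(2.577405 − 2.600000) / (0.001789 − (-0.092335)) = 2.577405 − (-0.000040)/(0.094124) = 2.577834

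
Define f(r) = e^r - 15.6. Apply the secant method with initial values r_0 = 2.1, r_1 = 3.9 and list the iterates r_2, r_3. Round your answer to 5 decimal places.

2.42449, 2.59113

f(2.1) = -7.4338301, f(3.9) = 33.8024491
r_2 = 3.9000000 − 33.8024491·(3.9000000 − 2.1000000) / (33.8024491 − (-7.4338301)) = 3.9000000 − (60.8444084)/(41.2362792) = 2.4244932
f(2.4244932) = -4.3034966
r_3 = 2.4244932 − (-4.3034966)·(2.4244932 − 3.9000000) / (-4.3034966 − 33.8024491) = 2.4244932 − (6.3498382)/(-38.1059457) = 2.5911297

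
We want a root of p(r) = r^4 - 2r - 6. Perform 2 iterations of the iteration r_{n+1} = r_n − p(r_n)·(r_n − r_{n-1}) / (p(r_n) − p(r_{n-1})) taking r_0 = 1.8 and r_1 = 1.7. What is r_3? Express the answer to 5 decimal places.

p(1.8) = 0.8976000, p(1.7) = -1.0479000
r_2 = 1.7000000 − (-1.0479000)·(1.7000000 − 1.8000000) / (-1.0479000 − 0.8976000) = 1.7000000 − (0.1047900)/(-1.9455000) = 1.7538628
p(1.7538628) = -0.0457368
r_3 = 1.7538628 − (-0.0457368)·(1.7538628 − 1.7000000) / (-0.0457368 − (-1.0479000)) = 1.7538628 − (-0.0024635)/(1.0021632) = 1.7563210

1.75632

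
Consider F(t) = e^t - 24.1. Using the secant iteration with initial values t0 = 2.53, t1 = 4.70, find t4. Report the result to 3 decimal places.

F(2.53) = -11.54649, F(4.70) = 85.84717
t2 = 4.70000 − 85.84717·(4.70000 − 2.53000) / (85.84717 − (-11.54649)) = 4.70000 − (186.28836)/(97.39367) = 2.78726
F(2.78726) = -7.86346
t3 = 2.78726 − (-7.86346)·(2.78726 − 4.70000) / (-7.86346 − 85.84717) = 2.78726 − (15.04073)/(-93.71064) = 2.94777
F(2.94777) = -5.03668
t4 = 2.94777 − (-5.03668)·(2.94777 − 2.78726) / (-5.03668 − (-7.86346)) = 2.94777 − (-0.80840)/(2.82678) = 3.23374

3.234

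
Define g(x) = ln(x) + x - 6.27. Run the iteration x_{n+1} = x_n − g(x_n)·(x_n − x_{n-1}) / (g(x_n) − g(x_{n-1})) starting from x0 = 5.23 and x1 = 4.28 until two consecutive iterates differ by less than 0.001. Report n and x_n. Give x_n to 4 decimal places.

n = 4, x_n = 4.7185

g(5.23) = 0.614411, g(4.28) = -0.536047
x2 = 4.280000 − (-0.536047)·(-0.950000)/(-1.150458) = 4.722645;  |Δ| = 0.442645
g(4.722645) = 0.005014
x3 = 4.722645 − 0.005014·(0.442645)/(0.541061) = 4.718543;  |Δ| = 0.004102
g(4.718543) = 0.000043
x4 = 4.718543 − 0.000043·(-0.004102)/(-0.004971) = 4.718507;  |Δ| = 0.000036
|x4 − x3| = 0.000036 < 0.001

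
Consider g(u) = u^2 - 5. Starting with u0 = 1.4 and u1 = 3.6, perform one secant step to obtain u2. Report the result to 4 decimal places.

2.0080

g(1.4) = -3.040000, g(3.6) = 7.960000
u2 = 3.600000 − 7.960000·(3.600000 − 1.400000) / (7.960000 − (-3.040000)) = 3.600000 − (17.512000)/(11.000000) = 2.008000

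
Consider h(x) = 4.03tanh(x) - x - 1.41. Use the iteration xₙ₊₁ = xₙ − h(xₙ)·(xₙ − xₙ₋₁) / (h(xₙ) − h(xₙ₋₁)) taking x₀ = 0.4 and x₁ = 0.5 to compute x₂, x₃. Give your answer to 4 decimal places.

h(0.4) = -0.278806, h(0.5) = -0.047668
x₂ = 0.500000 − (-0.047668)·(0.500000 − 0.400000) / (-0.047668 − (-0.278806)) = 0.500000 − (-0.004767)/(0.231138) = 0.520623
h(0.520623) = -0.003554
x₃ = 0.520623 − (-0.003554)·(0.520623 − 0.500000) / (-0.003554 − (-0.047668)) = 0.520623 − (-0.000073)/(0.044113) = 0.522285

0.5206, 0.5223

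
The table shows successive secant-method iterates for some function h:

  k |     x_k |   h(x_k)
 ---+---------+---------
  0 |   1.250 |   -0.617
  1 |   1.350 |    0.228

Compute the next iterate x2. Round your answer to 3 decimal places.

x2 = 1.350 − 0.228·(1.350 − 1.250) / (0.228 − (-0.617))
   = 1.350 − (0.02280)/(0.84500) = 1.32302

1.323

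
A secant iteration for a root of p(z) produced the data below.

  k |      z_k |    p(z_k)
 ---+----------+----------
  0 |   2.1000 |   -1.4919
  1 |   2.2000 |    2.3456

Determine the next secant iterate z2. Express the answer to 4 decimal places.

2.1389

z2 = 2.2000 − 2.3456·(2.2000 − 2.1000) / (2.3456 − (-1.4919))
   = 2.2000 − (0.234560)/(3.837500) = 2.138877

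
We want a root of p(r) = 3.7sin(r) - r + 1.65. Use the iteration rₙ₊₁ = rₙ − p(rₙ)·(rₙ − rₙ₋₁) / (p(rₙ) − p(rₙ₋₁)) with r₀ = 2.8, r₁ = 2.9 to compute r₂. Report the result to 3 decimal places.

2.820

p(2.8) = 0.08946, p(2.9) = -0.36478
r₂ = 2.90000 − (-0.36478)·(2.90000 − 2.80000) / (-0.36478 − 0.08946) = 2.90000 − (-0.03648)/(-0.45423) = 2.81969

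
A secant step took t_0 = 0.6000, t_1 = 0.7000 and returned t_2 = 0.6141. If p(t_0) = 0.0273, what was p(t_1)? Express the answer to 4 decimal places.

The secant line through (0.6000, 0.0273) and (0.7000, p(t_1)) crosses zero at t_2 = 0.6141.
So (0.6000, 0.0273), (0.7000, p(t_1)), (0.6141, 0) are collinear:
p(t_1) = 0.0273 · (0.7000 − 0.6141) / (0.6000 − 0.6141) = 0.0273 · (0.085900)/(-0.014100) = -0.166317

-0.1663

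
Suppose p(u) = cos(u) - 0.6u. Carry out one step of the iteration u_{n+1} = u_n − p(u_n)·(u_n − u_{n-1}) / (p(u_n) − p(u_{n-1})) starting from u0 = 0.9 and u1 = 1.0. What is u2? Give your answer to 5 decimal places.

p(0.9) = 0.0816100, p(1.0) = -0.0596977
u2 = 1.0000000 − (-0.0596977)·(1.0000000 − 0.9000000) / (-0.0596977 − 0.0816100) = 1.0000000 − (-0.0059698)/(-0.1413077) = 0.9577534

0.95775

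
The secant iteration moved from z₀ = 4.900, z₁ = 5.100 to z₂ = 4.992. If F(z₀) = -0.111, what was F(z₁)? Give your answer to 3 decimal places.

0.130

The secant line through (4.900, -0.111) and (5.100, F(z₁)) crosses zero at z₂ = 4.992.
So (4.900, -0.111), (5.100, F(z₁)), (4.992, 0) are collinear:
F(z₁) = -0.111 · (5.100 − 4.992) / (4.900 − 4.992) = -0.111 · (0.10800)/(-0.09200) = 0.13030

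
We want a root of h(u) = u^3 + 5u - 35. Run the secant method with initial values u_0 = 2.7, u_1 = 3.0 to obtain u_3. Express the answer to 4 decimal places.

h(2.7) = -1.817000, h(3.0) = 7.000000
u_2 = 3.000000 − 7.000000·(3.000000 − 2.700000) / (7.000000 − (-1.817000)) = 3.000000 − (2.100000)/(8.817000) = 2.761824
h(2.761824) = -0.124600
u_3 = 2.761824 − (-0.124600)·(2.761824 − 3.000000) / (-0.124600 − 7.000000) = 2.761824 − (0.029677)/(-7.124600) = 2.765989

2.7660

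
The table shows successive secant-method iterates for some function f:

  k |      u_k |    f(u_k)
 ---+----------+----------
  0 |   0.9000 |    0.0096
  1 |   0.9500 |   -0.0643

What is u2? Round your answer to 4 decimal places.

0.9065

u2 = 0.9500 − (-0.0643)·(0.9500 − 0.9000) / (-0.0643 − 0.0096)
   = 0.9500 − (-0.003215)/(-0.073900) = 0.906495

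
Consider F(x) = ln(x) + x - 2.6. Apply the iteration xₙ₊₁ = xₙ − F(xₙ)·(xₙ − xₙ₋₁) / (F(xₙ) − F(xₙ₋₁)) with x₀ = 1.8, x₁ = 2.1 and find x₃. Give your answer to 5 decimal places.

F(1.8) = -0.2122133, F(2.1) = 0.2419373
x₂ = 2.1000000 − 0.2419373·(2.1000000 − 1.8000000) / (0.2419373 − (-0.2122133)) = 2.1000000 − (0.0725812)/(0.4541507) = 1.9401826
F(1.9401826) = 0.0029646
x₃ = 1.9401826 − 0.0029646·(1.9401826 − 2.1000000) / (0.0029646 − 0.2419373) = 1.9401826 − (-0.0004738)/(-0.2389727) = 1.9381999

1.93820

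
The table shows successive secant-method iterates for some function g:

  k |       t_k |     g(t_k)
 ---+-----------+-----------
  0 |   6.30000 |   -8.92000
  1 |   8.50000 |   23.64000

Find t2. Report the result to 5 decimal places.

t2 = 8.50000 − 23.64000·(8.50000 − 6.30000) / (23.64000 − (-8.92000))
   = 8.50000 − (52.0080000)/(32.5600000) = 6.9027027

6.90270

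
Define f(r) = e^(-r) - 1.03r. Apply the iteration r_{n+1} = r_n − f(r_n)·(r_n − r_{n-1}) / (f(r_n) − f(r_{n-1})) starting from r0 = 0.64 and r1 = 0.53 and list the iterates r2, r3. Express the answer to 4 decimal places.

0.5569, 0.5565

f(0.64) = -0.131908, f(0.53) = 0.042705
r2 = 0.530000 − 0.042705·(0.530000 − 0.640000) / (0.042705 − (-0.131908)) = 0.530000 − (-0.004698)/(0.174613) = 0.556903
f(0.556903) = -0.000629
r3 = 0.556903 − (-0.000629)·(0.556903 − 0.530000) / (-0.000629 − 0.042705) = 0.556903 − (-0.000017)/(-0.043334) = 0.556512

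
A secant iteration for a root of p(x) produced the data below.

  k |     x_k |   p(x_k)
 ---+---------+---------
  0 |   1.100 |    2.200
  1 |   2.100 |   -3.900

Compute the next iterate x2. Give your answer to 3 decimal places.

1.461

x2 = 2.100 − (-3.900)·(2.100 − 1.100) / (-3.900 − 2.200)
   = 2.100 − (-3.90000)/(-6.10000) = 1.46066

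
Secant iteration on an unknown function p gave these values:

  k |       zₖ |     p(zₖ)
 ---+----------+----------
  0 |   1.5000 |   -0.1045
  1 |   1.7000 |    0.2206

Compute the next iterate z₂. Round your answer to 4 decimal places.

z₂ = 1.7000 − 0.2206·(1.7000 − 1.5000) / (0.2206 − (-0.1045))
   = 1.7000 − (0.044120)/(0.325100) = 1.564288

1.5643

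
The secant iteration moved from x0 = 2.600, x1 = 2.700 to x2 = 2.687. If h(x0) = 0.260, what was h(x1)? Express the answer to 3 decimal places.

The secant line through (2.600, 0.260) and (2.700, h(x1)) crosses zero at x2 = 2.687.
So (2.600, 0.260), (2.700, h(x1)), (2.687, 0) are collinear:
h(x1) = 0.260 · (2.700 − 2.687) / (2.600 − 2.687) = 0.260 · (0.01300)/(-0.08700) = -0.03885

-0.039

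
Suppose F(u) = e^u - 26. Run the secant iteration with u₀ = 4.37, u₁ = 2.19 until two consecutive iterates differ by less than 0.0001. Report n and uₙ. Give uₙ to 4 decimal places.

F(4.37) = 53.043632, F(2.19) = -17.064787
u₂ = 2.190000 − (-17.064787)·(-2.180000)/(-70.108419) = 2.720624;  |Δ| = 0.530624
F(2.720624) = -10.810197
u₃ = 2.720624 − (-10.810197)·(0.530624)/(6.254590) = 3.637735;  |Δ| = 0.917111
F(3.637735) = 12.005672
u₄ = 3.637735 − 12.005672·(0.917111)/(22.815869) = 3.155153;  |Δ| = 0.482582
F(3.155153) = -2.543372
u₅ = 3.155153 − (-2.543372)·(-0.482582)/(-14.549044) = 3.239515;  |Δ| = 0.084362
F(3.239515) = -0.478657
u₆ = 3.239515 − (-0.478657)·(0.084362)/(2.064715) = 3.259072;  |Δ| = 0.019557
F(3.259072) = 0.025387
u₇ = 3.259072 − 0.025387·(0.019557)/(0.504044) = 3.258087;  |Δ| = 0.000985
F(3.258087) = -0.000236
u₈ = 3.258087 − (-0.000236)·(-0.000985)/(-0.025623) = 3.258097;  |Δ| = 0.000009
|u₈ − u₇| = 0.000009 < 0.0001

n = 8, uₙ = 3.2581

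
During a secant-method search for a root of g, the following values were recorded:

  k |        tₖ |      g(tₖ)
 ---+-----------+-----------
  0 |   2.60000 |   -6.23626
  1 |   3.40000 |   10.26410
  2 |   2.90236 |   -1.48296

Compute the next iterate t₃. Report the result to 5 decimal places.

2.96518

t₃ = 2.90236 − (-1.48296)·(2.90236 − 3.40000) / (-1.48296 − 10.26410)
   = 2.90236 − (0.7379802)/(-11.7470600) = 2.9651825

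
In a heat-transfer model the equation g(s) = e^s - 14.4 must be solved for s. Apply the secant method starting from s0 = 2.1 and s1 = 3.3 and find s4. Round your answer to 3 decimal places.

g(2.1) = -6.23383, g(3.3) = 12.71264
s2 = 3.30000 − 12.71264·(3.30000 − 2.10000) / (12.71264 − (-6.23383)) = 3.30000 − (15.25517)/(18.94647) = 2.49483
g(2.49483) = -2.28035
s3 = 2.49483 − (-2.28035)·(2.49483 − 3.30000) / (-2.28035 − 12.71264) = 2.49483 − (1.83608)/(-14.99299) = 2.61729
g(2.61729) = -0.70145
s4 = 2.61729 − (-0.70145)·(2.61729 − 2.49483) / (-0.70145 − (-2.28035)) = 2.61729 − (-0.08590)/(1.57890) = 2.67170

2.672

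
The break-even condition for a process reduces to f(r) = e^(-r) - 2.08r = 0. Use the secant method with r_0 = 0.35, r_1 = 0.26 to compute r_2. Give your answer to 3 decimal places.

0.342

f(0.35) = -0.02331, f(0.26) = 0.23025
r_2 = 0.26000 − 0.23025·(0.26000 − 0.35000) / (0.23025 − (-0.02331)) = 0.26000 − (-0.02072)/(0.25356) = 0.34173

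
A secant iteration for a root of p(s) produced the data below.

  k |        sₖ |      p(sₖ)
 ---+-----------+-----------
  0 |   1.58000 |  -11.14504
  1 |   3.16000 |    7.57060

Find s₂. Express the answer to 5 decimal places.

2.52088

s₂ = 3.16000 − 7.57060·(3.16000 − 1.58000) / (7.57060 − (-11.14504))
   = 3.16000 − (11.9615480)/(18.7156400) = 2.5208796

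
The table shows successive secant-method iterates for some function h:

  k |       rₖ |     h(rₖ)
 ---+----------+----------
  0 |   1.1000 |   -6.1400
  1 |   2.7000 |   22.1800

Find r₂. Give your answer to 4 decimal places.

1.4469

r₂ = 2.7000 − 22.1800·(2.7000 − 1.1000) / (22.1800 − (-6.1400))
   = 2.7000 − (35.488000)/(28.320000) = 1.446893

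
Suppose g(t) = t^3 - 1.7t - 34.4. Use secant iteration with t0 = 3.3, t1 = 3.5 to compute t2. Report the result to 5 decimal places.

3.42346

g(3.3) = -4.0730000, g(3.5) = 2.5250000
t2 = 3.5000000 − 2.5250000·(3.5000000 − 3.3000000) / (2.5250000 − (-4.0730000)) = 3.5000000 − (0.5050000)/(6.5980000) = 3.4234617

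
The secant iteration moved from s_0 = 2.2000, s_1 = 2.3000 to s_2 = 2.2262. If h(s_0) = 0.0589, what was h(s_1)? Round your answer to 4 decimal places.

-0.1659

The secant line through (2.2000, 0.0589) and (2.3000, h(s_1)) crosses zero at s_2 = 2.2262.
So (2.2000, 0.0589), (2.3000, h(s_1)), (2.2262, 0) are collinear:
h(s_1) = 0.0589 · (2.3000 − 2.2262) / (2.2000 − 2.2262) = 0.0589 · (0.073800)/(-0.026200) = -0.165909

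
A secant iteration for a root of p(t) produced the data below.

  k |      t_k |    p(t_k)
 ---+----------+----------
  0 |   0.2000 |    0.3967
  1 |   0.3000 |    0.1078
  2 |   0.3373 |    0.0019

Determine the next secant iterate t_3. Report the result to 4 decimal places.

t_3 = 0.3373 − 0.0019·(0.3373 − 0.3000) / (0.0019 − 0.1078)
   = 0.3373 − (0.000071)/(-0.105900) = 0.337969

0.3380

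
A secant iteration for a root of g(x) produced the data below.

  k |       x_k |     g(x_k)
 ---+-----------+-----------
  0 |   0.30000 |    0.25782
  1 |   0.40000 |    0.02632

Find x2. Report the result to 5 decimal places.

0.41137

x2 = 0.40000 − 0.02632·(0.40000 − 0.30000) / (0.02632 − 0.25782)
   = 0.40000 − (0.0026320)/(-0.2315000) = 0.4113693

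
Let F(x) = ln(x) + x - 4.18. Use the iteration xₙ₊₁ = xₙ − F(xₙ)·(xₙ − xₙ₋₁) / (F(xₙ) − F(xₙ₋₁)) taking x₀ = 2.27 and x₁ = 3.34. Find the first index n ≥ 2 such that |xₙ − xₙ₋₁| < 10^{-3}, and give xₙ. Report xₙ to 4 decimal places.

n = 4, xₙ = 3.0612

F(2.27) = -1.090220, F(3.34) = 0.365971
x₂ = 3.340000 − 0.365971·(1.070000)/(1.456191) = 3.071087;  |Δ| = 0.268913
F(3.071087) = 0.013118
x₃ = 3.071087 − 0.013118·(-0.268913)/(-0.352852) = 3.061089;  |Δ| = 0.009998
F(3.061089) = -0.000140
x₄ = 3.061089 − (-0.000140)·(-0.009998)/(-0.013259) = 3.061195;  |Δ| = 0.000106
|x₄ − x₃| = 0.000106 < 10^{-3}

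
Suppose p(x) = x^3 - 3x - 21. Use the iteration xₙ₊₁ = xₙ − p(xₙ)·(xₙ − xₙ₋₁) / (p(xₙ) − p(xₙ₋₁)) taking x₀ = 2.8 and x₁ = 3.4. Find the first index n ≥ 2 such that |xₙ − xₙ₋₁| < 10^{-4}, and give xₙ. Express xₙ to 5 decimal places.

p(2.8) = -7.4480000, p(3.4) = 8.1040000
x₂ = 3.4000000 − 8.1040000·(0.6000000)/(15.5520000) = 3.0873457;  |Δ| = 0.3126543
p(3.0873457) = -0.8343739
x₃ = 3.0873457 − (-0.8343739)·(-0.3126543)/(-8.9383739) = 3.1165311;  |Δ| = 0.0291855
p(3.1165311) = -0.0794545
x₄ = 3.1165311 − (-0.0794545)·(0.0291855)/(0.7549194) = 3.1196029;  |Δ| = 0.0030717
p(3.1196029) = 0.0009238
x₅ = 3.1196029 − 0.0009238·(0.0030717)/(0.0803783) = 3.1195676;  |Δ| = 0.0000353
|x₅ − x₄| = 0.0000353 < 10^{-4}

n = 5, xₙ = 3.11957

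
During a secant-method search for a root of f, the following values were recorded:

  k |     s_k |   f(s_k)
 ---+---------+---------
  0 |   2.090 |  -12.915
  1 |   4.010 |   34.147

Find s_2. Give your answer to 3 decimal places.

2.617

s_2 = 4.010 − 34.147·(4.010 − 2.090) / (34.147 − (-12.915))
   = 4.010 − (65.56224)/(47.06200) = 2.61690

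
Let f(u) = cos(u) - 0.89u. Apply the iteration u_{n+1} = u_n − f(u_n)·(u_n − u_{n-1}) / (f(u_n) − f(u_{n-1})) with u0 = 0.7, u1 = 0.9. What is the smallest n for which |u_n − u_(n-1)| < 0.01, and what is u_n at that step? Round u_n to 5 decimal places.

f(0.7) = 0.1418422, f(0.9) = -0.1793900
u2 = 0.9000000 − (-0.1793900)·(0.2000000)/(-0.3212322) = 0.7883113;  |Δ| = 0.1116887
f(0.7883113) = 0.0034468
u3 = 0.7883113 − 0.0034468·(-0.1116887)/(0.1828368) = 0.7904168;  |Δ| = 0.0021055
|u3 − u2| = 0.0021055 < 0.01

n = 3, u_n = 0.79042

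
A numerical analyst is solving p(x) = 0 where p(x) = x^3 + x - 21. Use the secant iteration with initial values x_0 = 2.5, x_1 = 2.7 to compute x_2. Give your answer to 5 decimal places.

p(2.5) = -2.8750000, p(2.7) = 1.3830000
x_2 = 2.7000000 − 1.3830000·(2.7000000 − 2.5000000) / (1.3830000 − (-2.8750000)) = 2.7000000 − (0.2766000)/(4.2580000) = 2.6350399

2.63504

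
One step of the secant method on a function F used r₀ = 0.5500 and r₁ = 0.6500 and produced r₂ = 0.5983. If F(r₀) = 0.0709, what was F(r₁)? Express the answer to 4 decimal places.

-0.0759

The secant line through (0.5500, 0.0709) and (0.6500, F(r₁)) crosses zero at r₂ = 0.5983.
So (0.5500, 0.0709), (0.6500, F(r₁)), (0.5983, 0) are collinear:
F(r₁) = 0.0709 · (0.6500 − 0.5983) / (0.5500 − 0.5983) = 0.0709 · (0.051700)/(-0.048300) = -0.075891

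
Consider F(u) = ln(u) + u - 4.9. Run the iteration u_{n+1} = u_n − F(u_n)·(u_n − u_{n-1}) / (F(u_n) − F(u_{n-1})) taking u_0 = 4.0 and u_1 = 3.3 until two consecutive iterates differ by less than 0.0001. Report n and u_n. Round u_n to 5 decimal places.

F(4.0) = 0.4862944, F(3.3) = -0.4060775
u_2 = 3.3000000 − (-0.4060775)·(-0.7000000)/(-0.8923719) = 3.6185379;  |Δ| = 0.3185379
F(3.6185379) = 0.0046080
u_3 = 3.6185379 − 0.0046080·(0.3185379)/(0.4106855) = 3.6149639;  |Δ| = 0.0035740
F(3.6149639) = 0.0000457
u_4 = 3.6149639 − 0.0000457·(-0.0035740)/(-0.0045622) = 3.6149280;  |Δ| = 0.0000358
|u_4 − u_3| = 0.0000358 < 0.0001

n = 4, u_n = 3.61493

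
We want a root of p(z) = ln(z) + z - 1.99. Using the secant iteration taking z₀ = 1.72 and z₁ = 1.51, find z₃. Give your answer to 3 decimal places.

1.551

p(1.72) = 0.27232, p(1.51) = -0.06789
z₂ = 1.51000 − (-0.06789)·(1.51000 − 1.72000) / (-0.06789 − 0.27232) = 1.51000 − (0.01426)/(-0.34021) = 1.55191
p(1.55191) = 0.00139
z₃ = 1.55191 − 0.00139·(1.55191 − 1.51000) / (0.00139 − (-0.06789)) = 1.55191 − (0.00006)/(0.06928) = 1.55107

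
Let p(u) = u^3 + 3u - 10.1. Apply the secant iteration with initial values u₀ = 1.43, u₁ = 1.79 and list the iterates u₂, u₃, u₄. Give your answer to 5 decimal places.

p(1.43) = -2.8857930, p(1.79) = 1.0053390
u₂ = 1.7900000 − 1.0053390·(1.7900000 − 1.4300000) / (1.0053390 − (-2.8857930)) = 1.7900000 − (0.3619220)/(3.8911320) = 1.6969880
p(1.6969880) = -0.1221040
u₃ = 1.6969880 − (-0.1221040)·(1.6969880 − 1.7900000) / (-0.1221040 − 1.0053390) = 1.6969880 − (0.0113571)/(-1.1274430) = 1.7070613
p(1.7070613) = -0.0043395
u₄ = 1.7070613 − (-0.0043395)·(1.7070613 − 1.6969880) / (-0.0043395 − (-0.1221040)) = 1.7070613 − (-0.0000437)/(0.1177645) = 1.7074325

1.69699, 1.70706, 1.70743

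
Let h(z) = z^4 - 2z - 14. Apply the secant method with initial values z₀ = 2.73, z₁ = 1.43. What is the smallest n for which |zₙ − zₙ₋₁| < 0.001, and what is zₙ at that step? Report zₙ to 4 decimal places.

h(2.73) = 36.085718, h(1.43) = -12.678384
z₂ = 1.430000 − (-12.678384)·(-1.300000)/(-48.764102) = 1.767992;  |Δ| = 0.337992
h(1.767992) = -7.765376
z₃ = 1.767992 − (-7.765376)·(0.337992)/(4.913008) = 2.302215;  |Δ| = 0.534222
h(2.302215) = 9.487614
z₄ = 2.302215 − 9.487614·(0.534222)/(17.252990) = 2.008440;  |Δ| = 0.293775
h(2.008440) = -1.745089
z₅ = 2.008440 − (-1.745089)·(-0.293775)/(-11.232703) = 2.054080;  |Δ| = 0.045640
h(2.054080) = -0.306130
z₆ = 2.054080 − (-0.306130)·(0.045640)/(1.438959) = 2.063790;  |Δ| = 0.009710
h(2.063790) = 0.013448
z₇ = 2.063790 − 0.013448·(0.009710)/(0.319578) = 2.063381;  |Δ| = 0.000409
|z₇ − z₆| = 0.000409 < 0.001

n = 7, zₙ = 2.0634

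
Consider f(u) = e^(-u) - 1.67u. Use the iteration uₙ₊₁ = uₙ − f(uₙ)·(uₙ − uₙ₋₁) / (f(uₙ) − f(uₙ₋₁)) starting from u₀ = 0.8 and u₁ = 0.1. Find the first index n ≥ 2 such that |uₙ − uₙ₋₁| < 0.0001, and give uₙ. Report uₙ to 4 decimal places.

n = 5, uₙ = 0.4010

f(0.8) = -0.886671, f(0.1) = 0.737837
u₂ = 0.100000 − 0.737837·(-0.700000)/(1.624508) = 0.417934;  |Δ| = 0.317934
f(0.417934) = -0.039544
u₃ = 0.417934 − (-0.039544)·(0.317934)/(-0.777381) = 0.401761;  |Δ| = 0.016173
f(0.401761) = -0.001801
u₄ = 0.401761 − (-0.001801)·(-0.016173)/(0.037743) = 0.400990;  |Δ| = 0.000772
f(0.400990) = 0.000004
u₅ = 0.400990 − 0.000004·(-0.000772)/(0.001805) = 0.400991;  |Δ| = 0.000002
|u₅ − u₄| = 0.000002 < 0.0001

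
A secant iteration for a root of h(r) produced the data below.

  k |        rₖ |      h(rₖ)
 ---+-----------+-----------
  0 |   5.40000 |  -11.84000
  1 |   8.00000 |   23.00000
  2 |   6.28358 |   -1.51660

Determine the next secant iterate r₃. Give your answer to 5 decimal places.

r₃ = 6.28358 − (-1.51660)·(6.28358 − 8.00000) / (-1.51660 − 23.00000)
   = 6.28358 − (2.6031226)/(-24.5166000) = 6.3897580

6.38976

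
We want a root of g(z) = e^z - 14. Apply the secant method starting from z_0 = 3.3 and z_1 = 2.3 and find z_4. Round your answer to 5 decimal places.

g(3.3) = 13.1126389, g(2.3) = -4.0258175
z_2 = 2.3000000 − (-4.0258175)·(2.3000000 − 3.3000000) / (-4.0258175 − 13.1126389) = 2.3000000 − (4.0258175)/(-17.1384565) = 2.5348997
g(2.5348997) = -1.3848351
z_3 = 2.5348997 − (-1.3848351)·(2.5348997 − 2.3000000) / (-1.3848351 − (-4.0258175)) = 2.5348997 − (-0.3252973)/(2.6409825) = 2.6580725
g(2.6580725) = 0.2687593
z_4 = 2.6580725 − 0.2687593·(2.6580725 − 2.5348997) / (0.2687593 − (-1.3848351)) = 2.6580725 − (0.0331038)/(1.6535944) = 2.6380532

2.63805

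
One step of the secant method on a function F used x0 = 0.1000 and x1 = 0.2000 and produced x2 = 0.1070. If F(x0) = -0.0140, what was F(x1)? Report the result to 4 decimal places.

0.1860

The secant line through (0.1000, -0.0140) and (0.2000, F(x1)) crosses zero at x2 = 0.1070.
So (0.1000, -0.0140), (0.2000, F(x1)), (0.1070, 0) are collinear:
F(x1) = -0.0140 · (0.2000 − 0.1070) / (0.1000 − 0.1070) = -0.0140 · (0.093000)/(-0.007000) = 0.186000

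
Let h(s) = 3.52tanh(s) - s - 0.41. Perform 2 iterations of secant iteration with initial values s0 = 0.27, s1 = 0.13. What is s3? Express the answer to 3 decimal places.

h(0.27) = 0.24796, h(0.13) = -0.08496
s2 = 0.13000 − (-0.08496)·(0.13000 − 0.27000) / (-0.08496 − 0.24796) = 0.13000 − (0.01189)/(-0.33292) = 0.16573
h(0.16573) = 0.00235
s3 = 0.16573 − 0.00235·(0.16573 − 0.13000) / (0.00235 − (-0.08496)) = 0.16573 − (0.00008)/(0.08731) = 0.16477

0.165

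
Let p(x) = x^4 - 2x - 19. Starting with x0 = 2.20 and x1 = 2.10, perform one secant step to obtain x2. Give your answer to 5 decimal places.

2.19932

p(2.20) = 0.0256000, p(2.10) = -3.7519000
x2 = 2.1000000 − (-3.7519000)·(2.1000000 − 2.2000000) / (-3.7519000 − 0.0256000) = 2.1000000 − (0.3751900)/(-3.7775000) = 2.1993223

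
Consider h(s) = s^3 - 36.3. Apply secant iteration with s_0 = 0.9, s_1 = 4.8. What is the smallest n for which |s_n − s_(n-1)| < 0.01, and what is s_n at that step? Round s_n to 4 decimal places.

h(0.9) = -35.571000, h(4.8) = 74.292000
s_2 = 4.800000 − 74.292000·(3.900000)/(109.863000) = 2.162726;  |Δ| = 2.637274
h(2.162726) = -26.184096
s_3 = 2.162726 − (-26.184096)·(-2.637274)/(-100.476096) = 2.850001;  |Δ| = 0.687274
h(2.850001) = -13.150863
s_4 = 2.850001 − (-13.150863)·(0.687274)/(13.033233) = 3.543478;  |Δ| = 0.693477
h(3.543478) = 8.192731
s_5 = 3.543478 − 8.192731·(0.693477)/(21.343594) = 3.277287;  |Δ| = 0.266191
h(3.277287) = -1.099950
s_6 = 3.277287 − (-1.099950)·(-0.266191)/(-9.292681) = 3.308795;  |Δ| = 0.031508
h(3.308795) = -0.074903
s_7 = 3.308795 − (-0.074903)·(0.031508)/(1.025047) = 3.311097;  |Δ| = 0.002302
|s_7 − s_6| = 0.002302 < 0.01

n = 7, s_n = 3.3111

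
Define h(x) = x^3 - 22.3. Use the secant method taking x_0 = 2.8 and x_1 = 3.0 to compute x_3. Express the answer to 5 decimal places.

2.81466

h(2.8) = -0.3480000, h(3.0) = 4.7000000
x_2 = 3.0000000 − 4.7000000·(3.0000000 − 2.8000000) / (4.7000000 − (-0.3480000)) = 3.0000000 − (0.9400000)/(5.0480000) = 2.8137876
h(2.8137876) = -0.0221153
x_3 = 2.8137876 − (-0.0221153)·(2.8137876 − 3.0000000) / (-0.0221153 − 4.7000000) = 2.8137876 − (0.0041181)/(-4.7221153) = 2.8146597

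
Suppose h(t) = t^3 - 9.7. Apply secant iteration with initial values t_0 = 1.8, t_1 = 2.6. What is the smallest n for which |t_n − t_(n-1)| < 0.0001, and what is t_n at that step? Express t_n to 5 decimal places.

h(1.8) = -3.8680000, h(2.6) = 7.8760000
t_2 = 2.6000000 − 7.8760000·(0.8000000)/(11.7440000) = 2.0634877;  |Δ| = 0.5365123
h(2.0634877) = -0.9137071
t_3 = 2.0634877 − (-0.9137071)·(-0.5365123)/(-8.7897071) = 2.1192592;  |Δ| = 0.0557715
h(2.1192592) = -0.1818565
t_4 = 2.1192592 − (-0.1818565)·(0.0557715)/(0.7318506) = 2.1331178;  |Δ| = 0.0138586
h(2.1331178) = 0.0060946
t_5 = 2.1331178 − 0.0060946·(0.0138586)/(0.1879511) = 2.1326684;  |Δ| = 0.0004494
h(2.1326684) = -0.0000385
t_6 = 2.1326684 − (-0.0000385)·(-0.0004494)/(-0.0061331) = 2.1326712;  |Δ| = 0.0000028
|t_6 − t_5| = 0.0000028 < 0.0001

n = 6, t_n = 2.13267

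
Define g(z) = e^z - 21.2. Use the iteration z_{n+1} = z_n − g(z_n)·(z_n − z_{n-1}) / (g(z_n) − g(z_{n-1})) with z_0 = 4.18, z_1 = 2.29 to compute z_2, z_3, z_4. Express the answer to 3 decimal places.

2.676, 3.230, 3.020

g(4.18) = 44.16585, g(2.29) = -11.32506
z_2 = 2.29000 − (-11.32506)·(2.29000 − 4.18000) / (-11.32506 − 44.16585) = 2.29000 − (21.40437)/(-55.49092) = 2.67573
g(2.67573) = -6.67709
z_3 = 2.67573 − (-6.67709)·(2.67573 − 2.29000) / (-6.67709 − (-11.32506)) = 2.67573 − (-2.57554)/(4.64797) = 3.22985
g(3.22985) = 4.07581
z_4 = 3.22985 − 4.07581·(3.22985 − 2.67573) / (4.07581 − (-6.67709)) = 3.22985 − (2.25849)/(10.75290) = 3.01981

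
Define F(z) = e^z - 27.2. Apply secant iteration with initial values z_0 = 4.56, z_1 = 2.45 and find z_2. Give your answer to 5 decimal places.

2.84217

F(4.56) = 68.3834798, F(2.45) = -15.6116533
z_2 = 2.4500000 − (-15.6116533)·(2.4500000 − 4.5600000) / (-15.6116533 − 68.3834798) = 2.4500000 − (32.9405884)/(-83.9951331) = 2.8421726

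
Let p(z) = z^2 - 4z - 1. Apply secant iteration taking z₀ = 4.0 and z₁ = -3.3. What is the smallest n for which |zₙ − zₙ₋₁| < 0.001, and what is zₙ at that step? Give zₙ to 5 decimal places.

p(4.0) = -1.0000000, p(-3.3) = 23.0900000
z₂ = -3.3000000 − 23.0900000·(-7.3000000)/(24.0900000) = 3.6969697;  |Δ| = 6.9969697
p(3.6969697) = -2.1202938
z₃ = 3.6969697 − (-2.1202938)·(6.9969697)/(-25.2102938) = 3.1084945;  |Δ| = 0.5884752
p(3.1084945) = -3.7712399
z₄ = 3.1084945 − (-3.7712399)·(-0.5884752)/(-1.6509460) = 4.4527426;  |Δ| = 1.3442481
p(4.4527426) = 1.0159463
z₅ = 4.4527426 − 1.0159463·(1.3442481)/(4.7871861) = 4.1674636;  |Δ| = 0.2852790
p(4.1674636) = -0.3021017
z₆ = 4.1674636 − (-0.3021017)·(-0.2852790)/(-1.3180479) = 4.2328506;  |Δ| = 0.0653871
p(4.2328506) = -0.0143781
z₇ = 4.2328506 − (-0.0143781)·(0.0653871)/(0.2877236) = 4.2361181;  |Δ| = 0.0032675
p(4.2361181) = 0.0002243
z₈ = 4.2361181 − 0.0002243·(0.0032675)/(0.0146024) = 4.2360679;  |Δ| = 0.0000502
|z₈ − z₇| = 0.0000502 < 0.001

n = 8, zₙ = 4.23607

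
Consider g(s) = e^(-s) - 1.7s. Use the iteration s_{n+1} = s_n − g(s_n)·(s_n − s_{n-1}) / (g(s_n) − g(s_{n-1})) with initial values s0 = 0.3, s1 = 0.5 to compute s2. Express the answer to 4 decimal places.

g(0.3) = 0.230818, g(0.5) = -0.243469
s2 = 0.500000 − (-0.243469)·(0.500000 − 0.300000) / (-0.243469 − 0.230818) = 0.500000 − (-0.048694)/(-0.474288) = 0.397333

0.3973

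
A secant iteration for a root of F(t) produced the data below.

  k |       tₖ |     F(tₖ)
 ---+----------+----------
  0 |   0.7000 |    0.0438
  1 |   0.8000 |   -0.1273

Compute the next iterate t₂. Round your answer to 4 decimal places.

0.7256

t₂ = 0.8000 − (-0.1273)·(0.8000 − 0.7000) / (-0.1273 − 0.0438)
   = 0.8000 − (-0.012730)/(-0.171100) = 0.725599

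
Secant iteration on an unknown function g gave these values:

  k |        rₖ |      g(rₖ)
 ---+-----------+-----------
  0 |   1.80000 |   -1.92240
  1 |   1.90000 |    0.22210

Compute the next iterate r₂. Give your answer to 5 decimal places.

1.88964

r₂ = 1.90000 − 0.22210·(1.90000 − 1.80000) / (0.22210 − (-1.92240))
   = 1.90000 − (0.0222100)/(2.1445000) = 1.8896433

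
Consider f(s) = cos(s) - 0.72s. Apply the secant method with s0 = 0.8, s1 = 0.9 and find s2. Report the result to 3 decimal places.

0.882

f(0.8) = 0.12071, f(0.9) = -0.02639
s2 = 0.90000 − (-0.02639)·(0.90000 − 0.80000) / (-0.02639 − 0.12071) = 0.90000 − (-0.00264)/(-0.14710) = 0.88206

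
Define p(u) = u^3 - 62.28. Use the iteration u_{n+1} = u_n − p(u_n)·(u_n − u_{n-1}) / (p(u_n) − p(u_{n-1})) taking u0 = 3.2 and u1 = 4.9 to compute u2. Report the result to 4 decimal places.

3.7911

p(3.2) = -29.512000, p(4.9) = 55.369000
u2 = 4.900000 − 55.369000·(4.900000 − 3.200000) / (55.369000 − (-29.512000)) = 4.900000 − (94.127300)/(84.881000) = 3.791067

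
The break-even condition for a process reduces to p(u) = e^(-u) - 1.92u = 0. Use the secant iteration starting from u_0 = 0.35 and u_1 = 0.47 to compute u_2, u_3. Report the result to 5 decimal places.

0.36265, 0.36247

p(0.35) = 0.0326881, p(0.47) = -0.2773977
u_2 = 0.4700000 − (-0.2773977)·(0.4700000 − 0.3500000) / (-0.2773977 − 0.0326881) = 0.4700000 − (-0.0332877)/(-0.3100858) = 0.3626500
p(0.3626500) = -0.0004579
u_3 = 0.3626500 − (-0.0004579)·(0.3626500 − 0.4700000) / (-0.0004579 − (-0.2773977)) = 0.3626500 − (0.0000492)/(0.2769398) = 0.3624724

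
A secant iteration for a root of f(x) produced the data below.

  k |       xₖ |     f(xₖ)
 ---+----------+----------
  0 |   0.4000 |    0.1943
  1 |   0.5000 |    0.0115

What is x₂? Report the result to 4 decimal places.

0.5063

x₂ = 0.5000 − 0.0115·(0.5000 − 0.4000) / (0.0115 − 0.1943)
   = 0.5000 − (0.001150)/(-0.182800) = 0.506291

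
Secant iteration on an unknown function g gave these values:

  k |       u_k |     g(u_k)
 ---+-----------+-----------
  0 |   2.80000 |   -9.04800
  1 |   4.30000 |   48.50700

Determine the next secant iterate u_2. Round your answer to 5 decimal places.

3.03581

u_2 = 4.30000 − 48.50700·(4.30000 − 2.80000) / (48.50700 − (-9.04800))
   = 4.30000 − (72.7605000)/(57.5550000) = 3.0358092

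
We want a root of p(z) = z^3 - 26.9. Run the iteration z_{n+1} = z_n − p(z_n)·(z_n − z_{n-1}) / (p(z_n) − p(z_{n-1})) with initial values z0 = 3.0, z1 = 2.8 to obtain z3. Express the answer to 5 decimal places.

p(3.0) = 0.1000000, p(2.8) = -4.9480000
z2 = 2.8000000 − (-4.9480000)·(2.8000000 − 3.0000000) / (-4.9480000 − 0.1000000) = 2.8000000 − (0.9896000)/(-5.0480000) = 2.9960380
p(2.9960380) = -0.0068318
z3 = 2.9960380 − (-0.0068318)·(2.9960380 − 2.8000000) / (-0.0068318 − (-4.9480000)) = 2.9960380 − (-0.0013393)/(4.9411682) = 2.9963091

2.99631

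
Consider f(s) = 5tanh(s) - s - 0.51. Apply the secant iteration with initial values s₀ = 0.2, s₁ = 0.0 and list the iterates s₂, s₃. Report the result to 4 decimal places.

0.1296, 0.1284

f(0.2) = 0.276877, f(0.0) = -0.510000
s₂ = 0.000000 − (-0.510000)·(0.000000 − 0.200000) / (-0.510000 − 0.276877) = 0.000000 − (0.102000)/(-0.786877) = 0.129626
f(0.129626) = 0.004900
s₃ = 0.129626 − 0.004900·(0.129626 − 0.000000) / (0.004900 − (-0.510000)) = 0.129626 − (0.000635)/(0.514900) = 0.128393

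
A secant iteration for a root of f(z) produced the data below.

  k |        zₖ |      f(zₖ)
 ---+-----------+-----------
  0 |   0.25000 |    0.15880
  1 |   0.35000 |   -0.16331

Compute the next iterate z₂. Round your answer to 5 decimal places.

0.29930

z₂ = 0.35000 − (-0.16331)·(0.35000 − 0.25000) / (-0.16331 − 0.15880)
   = 0.35000 − (-0.0163310)/(-0.3221100) = 0.2992999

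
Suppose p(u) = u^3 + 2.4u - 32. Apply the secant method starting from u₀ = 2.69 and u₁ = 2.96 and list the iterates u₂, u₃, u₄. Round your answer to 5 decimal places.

2.92061, 2.92336, 2.92339

p(2.69) = -6.0788910, p(2.96) = 1.0383360
u₂ = 2.9600000 − 1.0383360·(2.9600000 − 2.6900000) / (1.0383360 − (-6.0788910)) = 2.9600000 − (0.2803507)/(7.1172270) = 2.9206096
p(2.9206096) = -0.0778538
u₃ = 2.9206096 − (-0.0778538)·(2.9206096 − 2.9600000) / (-0.0778538 − 1.0383360) = 2.9206096 − (0.0030667)/(-1.1161898) = 2.9233570
p(2.9233570) = -0.0008863
u₄ = 2.9233570 − (-0.0008863)·(2.9233570 − 2.9206096) / (-0.0008863 − (-0.0778538)) = 2.9233570 − (-0.0000024)/(0.0769675) = 2.9233887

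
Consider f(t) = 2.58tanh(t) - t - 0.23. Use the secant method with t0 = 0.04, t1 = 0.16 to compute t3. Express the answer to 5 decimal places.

f(0.04) = -0.1668550, f(0.16) = 0.0193131
t2 = 0.1600000 − 0.0193131·(0.1600000 − 0.0400000) / (0.0193131 − (-0.1668550)) = 0.1600000 − (0.0023176)/(0.1861681) = 0.1475512
f(0.1475512) = 0.0003920
t3 = 0.1475512 − 0.0003920·(0.1475512 − 0.1600000) / (0.0003920 − 0.0193131) = 0.1475512 − (-0.0000049)/(-0.0189211) = 0.1472932

0.14729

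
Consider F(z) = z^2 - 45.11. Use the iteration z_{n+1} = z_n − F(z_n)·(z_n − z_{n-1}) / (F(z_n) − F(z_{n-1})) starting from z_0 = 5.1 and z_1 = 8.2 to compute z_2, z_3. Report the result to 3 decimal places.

F(5.1) = -19.10000, F(8.2) = 22.13000
z_2 = 8.20000 − 22.13000·(8.20000 − 5.10000) / (22.13000 − (-19.10000)) = 8.20000 − (68.60300)/(41.23000) = 6.53609
F(6.53609) = -2.38952
z_3 = 6.53609 − (-2.38952)·(6.53609 − 8.20000) / (-2.38952 − 22.13000) = 6.53609 − (3.97595)/(-24.51952) = 6.69824

6.536, 6.698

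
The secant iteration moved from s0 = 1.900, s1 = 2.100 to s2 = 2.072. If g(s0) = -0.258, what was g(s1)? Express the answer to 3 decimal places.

0.042

The secant line through (1.900, -0.258) and (2.100, g(s1)) crosses zero at s2 = 2.072.
So (1.900, -0.258), (2.100, g(s1)), (2.072, 0) are collinear:
g(s1) = -0.258 · (2.100 − 2.072) / (1.900 − 2.072) = -0.258 · (0.02800)/(-0.17200) = 0.04200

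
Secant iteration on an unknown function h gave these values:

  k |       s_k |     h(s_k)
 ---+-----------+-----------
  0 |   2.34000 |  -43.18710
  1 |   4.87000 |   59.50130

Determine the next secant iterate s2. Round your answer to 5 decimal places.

s2 = 4.87000 − 59.50130·(4.87000 − 2.34000) / (59.50130 − (-43.18710))
   = 4.87000 − (150.5382890)/(102.6884000) = 3.4040283

3.40403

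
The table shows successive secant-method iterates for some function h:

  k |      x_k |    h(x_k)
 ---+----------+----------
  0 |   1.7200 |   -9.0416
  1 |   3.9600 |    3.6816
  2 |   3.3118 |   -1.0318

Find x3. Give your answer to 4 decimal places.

x3 = 3.3118 − (-1.0318)·(3.3118 − 3.9600) / (-1.0318 − 3.6816)
   = 3.3118 − (0.668813)/(-4.713400) = 3.453696

3.4537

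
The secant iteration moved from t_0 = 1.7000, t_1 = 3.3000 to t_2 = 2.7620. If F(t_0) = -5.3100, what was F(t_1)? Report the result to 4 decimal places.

The secant line through (1.7000, -5.3100) and (3.3000, F(t_1)) crosses zero at t_2 = 2.7620.
So (1.7000, -5.3100), (3.3000, F(t_1)), (2.7620, 0) are collinear:
F(t_1) = -5.3100 · (3.3000 − 2.7620) / (1.7000 − 2.7620) = -5.3100 · (0.538000)/(-1.062000) = 2.690000

2.6900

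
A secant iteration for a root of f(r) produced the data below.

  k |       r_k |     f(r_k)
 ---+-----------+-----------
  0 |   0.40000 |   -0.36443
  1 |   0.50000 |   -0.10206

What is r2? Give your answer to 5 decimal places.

0.53890

r2 = 0.50000 − (-0.10206)·(0.50000 − 0.40000) / (-0.10206 − (-0.36443))
   = 0.50000 − (-0.0102060)/(0.2623700) = 0.5388993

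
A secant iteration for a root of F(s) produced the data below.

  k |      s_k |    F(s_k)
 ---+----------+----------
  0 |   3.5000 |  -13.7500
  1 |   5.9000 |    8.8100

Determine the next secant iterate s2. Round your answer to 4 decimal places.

s2 = 5.9000 − 8.8100·(5.9000 − 3.5000) / (8.8100 − (-13.7500))
   = 5.9000 − (21.144000)/(22.560000) = 4.962766

4.9628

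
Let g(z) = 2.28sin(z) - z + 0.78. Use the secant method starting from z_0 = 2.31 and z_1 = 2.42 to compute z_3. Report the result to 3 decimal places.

2.370

g(2.31) = 0.15493, g(2.42) = -0.13387
z_2 = 2.42000 − (-0.13387)·(2.42000 − 2.31000) / (-0.13387 − 0.15493) = 2.42000 − (-0.01473)/(-0.28881) = 2.36901
g(2.36901) = 0.00240
z_3 = 2.36901 − 0.00240·(2.36901 − 2.42000) / (0.00240 − (-0.13387)) = 2.36901 − (-0.00012)/(0.13628) = 2.36991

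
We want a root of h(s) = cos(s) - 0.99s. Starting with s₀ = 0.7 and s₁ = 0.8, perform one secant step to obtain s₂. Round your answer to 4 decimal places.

0.7430

h(0.7) = 0.071842, h(0.8) = -0.095293
s₂ = 0.800000 − (-0.095293)·(0.800000 − 0.700000) / (-0.095293 − 0.071842) = 0.800000 − (-0.009529)/(-0.167135) = 0.742984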